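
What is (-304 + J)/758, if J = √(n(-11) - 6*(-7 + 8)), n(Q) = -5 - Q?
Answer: -152/379 ≈ -0.40106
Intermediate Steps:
J = 0 (J = √((-5 - 1*(-11)) - 6*(-7 + 8)) = √((-5 + 11) - 6*1) = √(6 - 6) = √0 = 0)
(-304 + J)/758 = (-304 + 0)/758 = -304*1/758 = -152/379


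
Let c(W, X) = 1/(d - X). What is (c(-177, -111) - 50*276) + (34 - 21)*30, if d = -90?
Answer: -281609/21 ≈ -13410.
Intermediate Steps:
c(W, X) = 1/(-90 - X)
(c(-177, -111) - 50*276) + (34 - 21)*30 = (-1/(90 - 111) - 50*276) + (34 - 21)*30 = (-1/(-21) - 13800) + 13*30 = (-1*(-1/21) - 13800) + 390 = (1/21 - 13800) + 390 = -289799/21 + 390 = -281609/21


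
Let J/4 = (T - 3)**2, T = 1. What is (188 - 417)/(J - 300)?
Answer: 229/284 ≈ 0.80634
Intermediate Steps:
J = 16 (J = 4*(1 - 3)**2 = 4*(-2)**2 = 4*4 = 16)
(188 - 417)/(J - 300) = (188 - 417)/(16 - 300) = -229/(-284) = -229*(-1/284) = 229/284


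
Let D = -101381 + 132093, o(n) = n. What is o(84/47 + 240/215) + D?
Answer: 62074820/2021 ≈ 30715.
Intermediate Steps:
D = 30712
o(84/47 + 240/215) + D = (84/47 + 240/215) + 30712 = (84*(1/47) + 240*(1/215)) + 30712 = (84/47 + 48/43) + 30712 = 5868/2021 + 30712 = 62074820/2021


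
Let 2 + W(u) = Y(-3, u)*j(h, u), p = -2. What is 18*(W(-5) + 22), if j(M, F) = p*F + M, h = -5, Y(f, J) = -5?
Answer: -90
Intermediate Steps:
j(M, F) = M - 2*F (j(M, F) = -2*F + M = M - 2*F)
W(u) = 23 + 10*u (W(u) = -2 - 5*(-5 - 2*u) = -2 + (25 + 10*u) = 23 + 10*u)
18*(W(-5) + 22) = 18*((23 + 10*(-5)) + 22) = 18*((23 - 50) + 22) = 18*(-27 + 22) = 18*(-5) = -90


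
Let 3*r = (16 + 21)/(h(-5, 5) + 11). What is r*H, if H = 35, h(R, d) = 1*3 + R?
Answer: 1295/27 ≈ 47.963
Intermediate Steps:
h(R, d) = 3 + R
r = 37/27 (r = ((16 + 21)/((3 - 5) + 11))/3 = (37/(-2 + 11))/3 = (37/9)/3 = (37*(1/9))/3 = (1/3)*(37/9) = 37/27 ≈ 1.3704)
r*H = (37/27)*35 = 1295/27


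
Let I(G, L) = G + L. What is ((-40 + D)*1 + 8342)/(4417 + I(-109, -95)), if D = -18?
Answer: 8284/4213 ≈ 1.9663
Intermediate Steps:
((-40 + D)*1 + 8342)/(4417 + I(-109, -95)) = ((-40 - 18)*1 + 8342)/(4417 + (-109 - 95)) = (-58*1 + 8342)/(4417 - 204) = (-58 + 8342)/4213 = 8284*(1/4213) = 8284/4213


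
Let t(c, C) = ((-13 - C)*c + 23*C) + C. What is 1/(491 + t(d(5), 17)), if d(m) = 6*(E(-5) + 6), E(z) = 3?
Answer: -1/721 ≈ -0.0013870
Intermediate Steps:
d(m) = 54 (d(m) = 6*(3 + 6) = 6*9 = 54)
t(c, C) = 24*C + c*(-13 - C) (t(c, C) = (c*(-13 - C) + 23*C) + C = (23*C + c*(-13 - C)) + C = 24*C + c*(-13 - C))
1/(491 + t(d(5), 17)) = 1/(491 + (-13*54 + 24*17 - 1*17*54)) = 1/(491 + (-702 + 408 - 918)) = 1/(491 - 1212) = 1/(-721) = -1/721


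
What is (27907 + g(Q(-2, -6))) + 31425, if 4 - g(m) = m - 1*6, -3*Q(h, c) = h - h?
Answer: 59342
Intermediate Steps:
Q(h, c) = 0 (Q(h, c) = -(h - h)/3 = -⅓*0 = 0)
g(m) = 10 - m (g(m) = 4 - (m - 1*6) = 4 - (m - 6) = 4 - (-6 + m) = 4 + (6 - m) = 10 - m)
(27907 + g(Q(-2, -6))) + 31425 = (27907 + (10 - 1*0)) + 31425 = (27907 + (10 + 0)) + 31425 = (27907 + 10) + 31425 = 27917 + 31425 = 59342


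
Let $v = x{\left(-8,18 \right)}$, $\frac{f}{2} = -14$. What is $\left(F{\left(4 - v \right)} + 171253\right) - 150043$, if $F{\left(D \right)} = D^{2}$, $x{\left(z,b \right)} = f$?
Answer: $22234$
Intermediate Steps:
$f = -28$ ($f = 2 \left(-14\right) = -28$)
$x{\left(z,b \right)} = -28$
$v = -28$
$\left(F{\left(4 - v \right)} + 171253\right) - 150043 = \left(\left(4 - -28\right)^{2} + 171253\right) - 150043 = \left(\left(4 + 28\right)^{2} + 171253\right) - 150043 = \left(32^{2} + 171253\right) - 150043 = \left(1024 + 171253\right) - 150043 = 172277 - 150043 = 22234$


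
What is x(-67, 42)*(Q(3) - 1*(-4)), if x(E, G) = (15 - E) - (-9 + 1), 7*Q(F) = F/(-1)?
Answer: 2250/7 ≈ 321.43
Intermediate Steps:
Q(F) = -F/7 (Q(F) = (F/(-1))/7 = (F*(-1))/7 = (-F)/7 = -F/7)
x(E, G) = 23 - E (x(E, G) = (15 - E) - 1*(-8) = (15 - E) + 8 = 23 - E)
x(-67, 42)*(Q(3) - 1*(-4)) = (23 - 1*(-67))*(-⅐*3 - 1*(-4)) = (23 + 67)*(-3/7 + 4) = 90*(25/7) = 2250/7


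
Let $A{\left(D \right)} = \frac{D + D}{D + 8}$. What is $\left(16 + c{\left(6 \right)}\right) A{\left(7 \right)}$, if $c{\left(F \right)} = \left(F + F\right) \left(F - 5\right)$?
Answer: $\frac{392}{15} \approx 26.133$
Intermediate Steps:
$A{\left(D \right)} = \frac{2 D}{8 + D}$
$c{\left(F \right)} = 2 F \left(-5 + F\right)$
$\left(16 + c{\left(6 \right)}\right) A{\left(7 \right)} = \left(16 + 2 \cdot 6 \left(-5 + 6\right)\right) 2 \cdot 7 \frac{1}{8 + 7} = \left(16 + 2 \cdot 6 \cdot 1\right) 2 \cdot 7 \cdot \frac{1}{15} = \left(16 + 12\right) 2 \cdot 7 \cdot \frac{1}{15} = 28 \cdot \frac{14}{15} = \frac{392}{15}$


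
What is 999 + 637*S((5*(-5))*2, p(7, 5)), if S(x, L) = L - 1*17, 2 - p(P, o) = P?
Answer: -13015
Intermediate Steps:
p(P, o) = 2 - P
S(x, L) = -17 + L (S(x, L) = L - 17 = -17 + L)
999 + 637*S((5*(-5))*2, p(7, 5)) = 999 + 637*(-17 + (2 - 1*7)) = 999 + 637*(-17 + (2 - 7)) = 999 + 637*(-17 - 5) = 999 + 637*(-22) = 999 - 14014 = -13015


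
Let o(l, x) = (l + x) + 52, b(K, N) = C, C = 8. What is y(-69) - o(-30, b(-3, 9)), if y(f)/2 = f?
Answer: -168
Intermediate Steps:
b(K, N) = 8
o(l, x) = 52 + l + x
y(f) = 2*f
y(-69) - o(-30, b(-3, 9)) = 2*(-69) - (52 - 30 + 8) = -138 - 1*30 = -138 - 30 = -168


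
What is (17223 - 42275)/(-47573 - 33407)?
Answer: 6263/20245 ≈ 0.30936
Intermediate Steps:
(17223 - 42275)/(-47573 - 33407) = -25052/(-80980) = -25052*(-1/80980) = 6263/20245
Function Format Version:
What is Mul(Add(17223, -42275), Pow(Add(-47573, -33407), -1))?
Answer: Rational(6263, 20245) ≈ 0.30936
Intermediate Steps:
Mul(Add(17223, -42275), Pow(Add(-47573, -33407), -1)) = Mul(-25052, Pow(-80980, -1)) = Mul(-25052, Rational(-1, 80980)) = Rational(6263, 20245)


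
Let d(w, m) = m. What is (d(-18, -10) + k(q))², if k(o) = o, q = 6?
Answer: 16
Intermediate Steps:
(d(-18, -10) + k(q))² = (-10 + 6)² = (-4)² = 16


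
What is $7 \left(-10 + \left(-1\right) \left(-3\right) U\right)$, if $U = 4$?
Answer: $14$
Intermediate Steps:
$7 \left(-10 + \left(-1\right) \left(-3\right) U\right) = 7 \left(-10 + \left(-1\right) \left(-3\right) 4\right) = 7 \left(-10 + 3 \cdot 4\right) = 7 \left(-10 + 12\right) = 7 \cdot 2 = 14$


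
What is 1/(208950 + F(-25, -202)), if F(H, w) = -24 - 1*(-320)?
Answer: 1/209246 ≈ 4.7791e-6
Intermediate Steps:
F(H, w) = 296 (F(H, w) = -24 + 320 = 296)
1/(208950 + F(-25, -202)) = 1/(208950 + 296) = 1/209246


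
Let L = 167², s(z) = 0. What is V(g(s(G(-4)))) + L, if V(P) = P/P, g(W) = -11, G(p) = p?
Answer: 27890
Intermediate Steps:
V(P) = 1
L = 27889
V(g(s(G(-4)))) + L = 1 + 27889 = 27890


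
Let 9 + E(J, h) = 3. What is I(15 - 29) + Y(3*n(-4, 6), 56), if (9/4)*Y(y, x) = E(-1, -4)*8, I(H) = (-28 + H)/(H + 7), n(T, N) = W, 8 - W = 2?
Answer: -46/3 ≈ -15.333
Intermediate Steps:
W = 6 (W = 8 - 1*2 = 8 - 2 = 6)
E(J, h) = -6 (E(J, h) = -9 + 3 = -6)
n(T, N) = 6
I(H) = (-28 + H)/(7 + H)
Y(y, x) = -64/3 (Y(y, x) = 4*(-6*8)/9 = (4/9)*(-48) = -64/3)
I(15 - 29) + Y(3*n(-4, 6), 56) = (-28 + (15 - 29))/(7 + (15 - 29)) - 64/3 = (-28 - 14)/(7 - 14) - 64/3 = -42/(-7) - 64/3 = -1/7*(-42) - 64/3 = 6 - 64/3 = -46/3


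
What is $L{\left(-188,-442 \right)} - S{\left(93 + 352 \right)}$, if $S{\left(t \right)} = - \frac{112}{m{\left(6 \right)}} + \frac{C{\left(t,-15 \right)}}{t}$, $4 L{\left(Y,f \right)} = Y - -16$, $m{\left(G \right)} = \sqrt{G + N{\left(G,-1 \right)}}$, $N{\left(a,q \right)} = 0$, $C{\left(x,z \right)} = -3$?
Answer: $- \frac{19132}{445} + \frac{56 \sqrt{6}}{3} \approx 2.7305$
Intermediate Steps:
$m{\left(G \right)} = \sqrt{G}$ ($m{\left(G \right)} = \sqrt{G + 0} = \sqrt{G}$)
$L{\left(Y,f \right)} = 4 + \frac{Y}{4}$ ($L{\left(Y,f \right)} = \frac{Y - -16}{4} = \frac{Y + 16}{4} = \frac{16 + Y}{4} = 4 + \frac{Y}{4}$)
$S{\left(t \right)} = - \frac{3}{t} - \frac{56 \sqrt{6}}{3}$ ($S{\left(t \right)} = - \frac{112}{\sqrt{6}} - \frac{3}{t} = - 112 \frac{\sqrt{6}}{6} - \frac{3}{t} = - \frac{56 \sqrt{6}}{3} - \frac{3}{t} = - \frac{3}{t} - \frac{56 \sqrt{6}}{3}$)
$L{\left(-188,-442 \right)} - S{\left(93 + 352 \right)} = \left(4 + \frac{1}{4} \left(-188\right)\right) - \left(- \frac{3}{93 + 352} - \frac{56 \sqrt{6}}{3}\right) = \left(4 - 47\right) - \left(- \frac{3}{445} - \frac{56 \sqrt{6}}{3}\right) = -43 - \left(\left(-3\right) \frac{1}{445} - \frac{56 \sqrt{6}}{3}\right) = -43 - \left(- \frac{3}{445} - \frac{56 \sqrt{6}}{3}\right) = -43 + \left(\frac{3}{445} + \frac{56 \sqrt{6}}{3}\right) = - \frac{19132}{445} + \frac{56 \sqrt{6}}{3}$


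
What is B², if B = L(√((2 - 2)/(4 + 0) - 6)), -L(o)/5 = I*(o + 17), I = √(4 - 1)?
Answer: 21225 + 2550*I*√6 ≈ 21225.0 + 6246.2*I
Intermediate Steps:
I = √3 ≈ 1.7320
L(o) = -5*√3*(17 + o) (L(o) = -5*√3*(o + 17) = -5*√3*(17 + o))
B = 5*√3*(-17 - I*√6) (B = 5*√3*(-17 - √((2 - 2)/(4 + 0) - 6)) = 5*√3*(-17 - √(0/4 - 6)) = 5*√3*(-17 - √(0*(¼) - 6)) = 5*√3*(-17 - √(0 - 6)) = 5*√3*(-17 - √(-6)) = 5*√3*(-17 - I*√6) ≈ -147.22 - 21.213*I)
B² = (5*√3*(-17 - I*√6))² = 75*(-17 - I*√6)²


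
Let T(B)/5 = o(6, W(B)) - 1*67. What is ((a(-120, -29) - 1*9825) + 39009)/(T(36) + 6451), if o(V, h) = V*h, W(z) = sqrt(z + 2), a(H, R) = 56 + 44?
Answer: 22387618/4671407 - 109815*sqrt(38)/4671407 ≈ 4.6476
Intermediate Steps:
a(H, R) = 100
W(z) = sqrt(2 + z)
T(B) = -335 + 30*sqrt(2 + B) (T(B) = 5*(6*sqrt(2 + B) - 1*67) = 5*(6*sqrt(2 + B) - 67) = 5*(-67 + 6*sqrt(2 + B)) = -335 + 30*sqrt(2 + B))
((a(-120, -29) - 1*9825) + 39009)/(T(36) + 6451) = ((100 - 1*9825) + 39009)/((-335 + 30*sqrt(2 + 36)) + 6451) = ((100 - 9825) + 39009)/((-335 + 30*sqrt(38)) + 6451) = (-9725 + 39009)/(6116 + 30*sqrt(38)) = 29284/(6116 + 30*sqrt(38))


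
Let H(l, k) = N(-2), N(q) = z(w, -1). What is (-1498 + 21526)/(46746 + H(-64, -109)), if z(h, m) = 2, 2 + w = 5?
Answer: 5007/11687 ≈ 0.42842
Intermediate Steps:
w = 3 (w = -2 + 5 = 3)
N(q) = 2
H(l, k) = 2
(-1498 + 21526)/(46746 + H(-64, -109)) = (-1498 + 21526)/(46746 + 2) = 20028/46748 = 20028*(1/46748) = 5007/11687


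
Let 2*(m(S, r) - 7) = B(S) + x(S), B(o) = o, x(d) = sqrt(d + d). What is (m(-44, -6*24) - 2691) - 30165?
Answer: -32871 + I*sqrt(22) ≈ -32871.0 + 4.6904*I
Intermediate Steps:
x(d) = sqrt(2)*sqrt(d) (x(d) = sqrt(2*d) = sqrt(2)*sqrt(d))
m(S, r) = 7 + S/2 + sqrt(2)*sqrt(S)/2 (m(S, r) = 7 + (S + sqrt(2)*sqrt(S))/2 = 7 + (S/2 + sqrt(2)*sqrt(S)/2) = 7 + S/2 + sqrt(2)*sqrt(S)/2)
(m(-44, -6*24) - 2691) - 30165 = ((7 + (1/2)*(-44) + sqrt(2)*sqrt(-44)/2) - 2691) - 30165 = ((7 - 22 + sqrt(2)*(2*I*sqrt(11))/2) - 2691) - 30165 = ((7 - 22 + I*sqrt(22)) - 2691) - 30165 = ((-15 + I*sqrt(22)) - 2691) - 30165 = (-2706 + I*sqrt(22)) - 30165 = -32871 + I*sqrt(22)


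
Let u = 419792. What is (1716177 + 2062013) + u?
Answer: 4197982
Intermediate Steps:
(1716177 + 2062013) + u = (1716177 + 2062013) + 419792 = 3778190 + 419792 = 4197982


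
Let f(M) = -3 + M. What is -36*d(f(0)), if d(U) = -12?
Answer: 432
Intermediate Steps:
-36*d(f(0)) = -36*(-12) = 432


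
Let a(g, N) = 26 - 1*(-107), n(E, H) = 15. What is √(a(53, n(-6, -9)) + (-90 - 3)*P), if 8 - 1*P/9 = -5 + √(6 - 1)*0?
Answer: 2*I*√2687 ≈ 103.67*I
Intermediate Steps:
a(g, N) = 133 (a(g, N) = 26 + 107 = 133)
P = 117 (P = 72 - 9*(-5 + √(6 - 1)*0) = 72 - 9*(-5 + √5*0) = 72 - 9*(-5 + 0) = 72 - 9*(-5) = 72 + 45 = 117)
√(a(53, n(-6, -9)) + (-90 - 3)*P) = √(133 + (-90 - 3)*117) = √(133 - 93*117) = √(133 - 10881) = √(-10748) = 2*I*√2687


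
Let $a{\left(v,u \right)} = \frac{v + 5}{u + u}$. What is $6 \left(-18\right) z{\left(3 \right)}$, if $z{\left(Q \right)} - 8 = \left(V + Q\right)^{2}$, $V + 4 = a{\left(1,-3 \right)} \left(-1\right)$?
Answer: $-864$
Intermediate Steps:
$a{\left(v,u \right)} = \frac{5 + v}{2 u}$
$V = -3$ ($V = -4 + \frac{5 + 1}{2 \left(-3\right)} \left(-1\right) = -4 + \frac{1}{2} \left(- \frac{1}{3}\right) 6 \left(-1\right) = -4 - -1 = -4 + 1 = -3$)
$z{\left(Q \right)} = 8 + \left(-3 + Q\right)^{2}$
$6 \left(-18\right) z{\left(3 \right)} = 6 \left(-18\right) \left(8 + \left(3 - 3\right)^{2}\right) = - 108 \left(8 + \left(3 - 3\right)^{2}\right) = - 108 \left(8 + 0^{2}\right) = - 108 \left(8 + 0\right) = \left(-108\right) 8 = -864$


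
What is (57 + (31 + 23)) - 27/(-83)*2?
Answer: 9267/83 ≈ 111.65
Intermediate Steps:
(57 + (31 + 23)) - 27/(-83)*2 = (57 + 54) - 27*(-1/83)*2 = 111 + (27/83)*2 = 111 + 54/83 = 9267/83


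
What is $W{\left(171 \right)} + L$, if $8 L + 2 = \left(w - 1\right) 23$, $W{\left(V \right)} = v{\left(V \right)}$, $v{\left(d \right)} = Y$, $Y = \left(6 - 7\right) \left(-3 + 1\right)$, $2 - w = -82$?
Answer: $\frac{1923}{8} \approx 240.38$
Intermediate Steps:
$w = 84$ ($w = 2 - -82 = 2 + 82 = 84$)
$Y = 2$ ($Y = \left(-1\right) \left(-2\right) = 2$)
$v{\left(d \right)} = 2$
$W{\left(V \right)} = 2$
$L = \frac{1907}{8}$ ($L = - \frac{1}{4} + \frac{\left(84 - 1\right) 23}{8} = - \frac{1}{4} + \frac{83 \cdot 23}{8} = - \frac{1}{4} + \frac{1}{8} \cdot 1909 = - \frac{1}{4} + \frac{1909}{8} = \frac{1907}{8} \approx 238.38$)
$W{\left(171 \right)} + L = 2 + \frac{1907}{8} = \frac{1923}{8}$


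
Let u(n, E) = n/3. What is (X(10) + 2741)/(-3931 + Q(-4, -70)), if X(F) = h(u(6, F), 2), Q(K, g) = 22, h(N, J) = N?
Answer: -2743/3909 ≈ -0.70171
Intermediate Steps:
u(n, E) = n/3 (u(n, E) = n*(1/3) = n/3)
X(F) = 2 (X(F) = (1/3)*6 = 2)
(X(10) + 2741)/(-3931 + Q(-4, -70)) = (2 + 2741)/(-3931 + 22) = 2743/(-3909) = 2743*(-1/3909) = -2743/3909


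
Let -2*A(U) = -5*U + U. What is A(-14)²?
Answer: 784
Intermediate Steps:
A(U) = 2*U (A(U) = -(-5*U + U)/2 = -(-2)*U = 2*U)
A(-14)² = (2*(-14))² = (-28)² = 784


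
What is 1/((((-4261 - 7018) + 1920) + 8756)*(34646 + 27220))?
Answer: -1/37305198 ≈ -2.6806e-8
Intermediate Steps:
1/((((-4261 - 7018) + 1920) + 8756)*(34646 + 27220)) = 1/(((-11279 + 1920) + 8756)*61866) = 1/((-9359 + 8756)*61866) = 1/(-603*61866) = 1/(-37305198) = -1/37305198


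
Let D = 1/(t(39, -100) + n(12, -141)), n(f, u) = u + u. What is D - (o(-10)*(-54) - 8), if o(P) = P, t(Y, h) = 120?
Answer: -86185/162 ≈ -532.01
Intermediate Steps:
n(f, u) = 2*u
D = -1/162 (D = 1/(120 + 2*(-141)) = 1/(120 - 282) = 1/(-162) = -1/162 ≈ -0.0061728)
D - (o(-10)*(-54) - 8) = -1/162 - (-10*(-54) - 8) = -1/162 - (540 - 8) = -1/162 - 1*532 = -1/162 - 532 = -86185/162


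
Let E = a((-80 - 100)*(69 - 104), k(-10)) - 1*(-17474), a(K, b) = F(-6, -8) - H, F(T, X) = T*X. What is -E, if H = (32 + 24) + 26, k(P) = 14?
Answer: -17440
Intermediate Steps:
H = 82 (H = 56 + 26 = 82)
a(K, b) = -34 (a(K, b) = -6*(-8) - 1*82 = 48 - 82 = -34)
E = 17440 (E = -34 - 1*(-17474) = -34 + 17474 = 17440)
-E = -1*17440 = -17440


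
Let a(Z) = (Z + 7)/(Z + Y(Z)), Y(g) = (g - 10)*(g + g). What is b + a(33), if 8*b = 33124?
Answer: 12843911/3102 ≈ 4140.5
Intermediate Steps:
Y(g) = 2*g*(-10 + g) (Y(g) = (-10 + g)*(2*g) = 2*g*(-10 + g))
b = 8281/2 (b = (⅛)*33124 = 8281/2 ≈ 4140.5)
a(Z) = (7 + Z)/(Z + 2*Z*(-10 + Z)) (a(Z) = (Z + 7)/(Z + 2*Z*(-10 + Z)) = (7 + Z)/(Z + 2*Z*(-10 + Z)))
b + a(33) = 8281/2 + (7 + 33)/(33*(-19 + 2*33)) = 8281/2 + (1/33)*40/(-19 + 66) = 8281/2 + (1/33)*40/47 = 8281/2 + (1/33)*(1/47)*40 = 8281/2 + 40/1551 = 12843911/3102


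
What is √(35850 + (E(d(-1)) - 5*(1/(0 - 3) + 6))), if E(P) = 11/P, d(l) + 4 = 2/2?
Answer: √35818 ≈ 189.26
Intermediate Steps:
d(l) = -3 (d(l) = -4 + 2/2 = -4 + 2*(½) = -4 + 1 = -3)
√(35850 + (E(d(-1)) - 5*(1/(0 - 3) + 6))) = √(35850 + (11/(-3) - 5*(1/(0 - 3) + 6))) = √(35850 + (11*(-⅓) - 5*(1/(-3) + 6))) = √(35850 + (-11/3 - 5*(1*(-⅓) + 6))) = √(35850 + (-11/3 - 5*(-⅓ + 6))) = √(35850 + (-11/3 - 5*17/3)) = √(35850 + (-11/3 - 85/3)) = √(35850 - 32) = √35818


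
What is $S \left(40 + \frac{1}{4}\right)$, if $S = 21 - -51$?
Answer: $2898$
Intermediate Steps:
$S = 72$ ($S = 21 + 51 = 72$)
$S \left(40 + \frac{1}{4}\right) = 72 \left(40 + \frac{1}{4}\right) = 72 \cdot \frac{161}{4} = 2898$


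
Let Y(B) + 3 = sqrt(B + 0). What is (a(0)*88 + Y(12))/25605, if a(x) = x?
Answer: -1/8535 + 2*sqrt(3)/25605 ≈ 1.8125e-5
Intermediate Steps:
Y(B) = -3 + sqrt(B) (Y(B) = -3 + sqrt(B + 0) = -3 + sqrt(B))
(a(0)*88 + Y(12))/25605 = (0*88 + (-3 + sqrt(12)))/25605 = (0 + (-3 + 2*sqrt(3)))*(1/25605) = (-3 + 2*sqrt(3))*(1/25605) = -1/8535 + 2*sqrt(3)/25605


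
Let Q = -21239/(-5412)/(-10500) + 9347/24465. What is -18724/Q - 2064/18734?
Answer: -2322218796854703816/47337518127671 ≈ -49057.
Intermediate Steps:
Q = 5053647713/13240458000 (Q = -21239*(-1/5412)*(-1/10500) + 9347*(1/24465) = (21239/5412)*(-1/10500) + 9347/24465 = -21239/56826000 + 9347/24465 = 5053647713/13240458000 ≈ 0.38168)
-18724/Q - 2064/18734 = -18724/5053647713/13240458000 - 2064/18734 = -18724*13240458000/5053647713 - 2064*1/18734 = -247914335592000/5053647713 - 1032/9367 = -2322218796854703816/47337518127671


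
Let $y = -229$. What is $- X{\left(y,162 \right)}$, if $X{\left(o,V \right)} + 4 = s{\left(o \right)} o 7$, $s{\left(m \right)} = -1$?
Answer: $-1599$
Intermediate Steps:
$X{\left(o,V \right)} = -4 - 7 o$ ($X{\left(o,V \right)} = -4 + - o 7 = -4 - 7 o$)
$- X{\left(y,162 \right)} = - (-4 - -1603) = - (-4 + 1603) = \left(-1\right) 1599 = -1599$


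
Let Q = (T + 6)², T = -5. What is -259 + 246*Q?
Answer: -13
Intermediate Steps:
Q = 1 (Q = (-5 + 6)² = 1² = 1)
-259 + 246*Q = -259 + 246*1 = -259 + 246 = -13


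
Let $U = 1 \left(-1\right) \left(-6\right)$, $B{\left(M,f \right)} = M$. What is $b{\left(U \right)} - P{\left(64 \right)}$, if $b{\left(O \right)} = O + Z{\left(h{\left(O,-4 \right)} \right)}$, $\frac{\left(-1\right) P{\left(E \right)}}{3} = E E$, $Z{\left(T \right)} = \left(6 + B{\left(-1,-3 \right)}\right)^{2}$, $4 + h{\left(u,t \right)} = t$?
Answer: $12319$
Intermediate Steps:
$h{\left(u,t \right)} = -4 + t$
$Z{\left(T \right)} = 25$ ($Z{\left(T \right)} = \left(6 - 1\right)^{2} = 5^{2} = 25$)
$U = 6$ ($U = \left(-1\right) \left(-6\right) = 6$)
$P{\left(E \right)} = - 3 E^{2}$ ($P{\left(E \right)} = - 3 E E = - 3 E^{2}$)
$b{\left(O \right)} = 25 + O$ ($b{\left(O \right)} = O + 25 = 25 + O$)
$b{\left(U \right)} - P{\left(64 \right)} = \left(25 + 6\right) - - 3 \cdot 64^{2} = 31 - \left(-3\right) 4096 = 31 - -12288 = 31 + 12288 = 12319$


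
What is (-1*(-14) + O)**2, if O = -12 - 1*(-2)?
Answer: 16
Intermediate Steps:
O = -10 (O = -12 + 2 = -10)
(-1*(-14) + O)**2 = (-1*(-14) - 10)**2 = (14 - 10)**2 = 4**2 = 16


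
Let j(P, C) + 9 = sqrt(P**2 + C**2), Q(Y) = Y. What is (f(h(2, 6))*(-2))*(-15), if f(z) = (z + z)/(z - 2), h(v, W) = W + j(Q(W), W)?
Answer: 3420/47 + 720*sqrt(2)/47 ≈ 94.431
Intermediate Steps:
j(P, C) = -9 + sqrt(C**2 + P**2) (j(P, C) = -9 + sqrt(P**2 + C**2) = -9 + sqrt(C**2 + P**2))
h(v, W) = -9 + W + sqrt(2)*sqrt(W**2) (h(v, W) = W + (-9 + sqrt(W**2 + W**2)) = W + (-9 + sqrt(2*W**2)) = W + (-9 + sqrt(2)*sqrt(W**2)) = -9 + W + sqrt(2)*sqrt(W**2))
f(z) = 2*z/(-2 + z) (f(z) = (2*z)/(-2 + z) = 2*z/(-2 + z))
(f(h(2, 6))*(-2))*(-15) = ((2*(-9 + 6 + sqrt(2)*sqrt(6**2))/(-2 + (-9 + 6 + sqrt(2)*sqrt(6**2))))*(-2))*(-15) = ((2*(-9 + 6 + sqrt(2)*sqrt(36))/(-2 + (-9 + 6 + sqrt(2)*sqrt(36))))*(-2))*(-15) = ((2*(-9 + 6 + sqrt(2)*6)/(-2 + (-9 + 6 + sqrt(2)*6)))*(-2))*(-15) = ((2*(-9 + 6 + 6*sqrt(2))/(-2 + (-9 + 6 + 6*sqrt(2))))*(-2))*(-15) = ((2*(-3 + 6*sqrt(2))/(-2 + (-3 + 6*sqrt(2))))*(-2))*(-15) = ((2*(-3 + 6*sqrt(2))/(-5 + 6*sqrt(2)))*(-2))*(-15) = -4*(-3 + 6*sqrt(2))/(-5 + 6*sqrt(2))*(-15) = 60*(-3 + 6*sqrt(2))/(-5 + 6*sqrt(2))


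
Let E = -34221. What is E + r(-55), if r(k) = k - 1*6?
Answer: -34282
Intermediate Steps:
r(k) = -6 + k (r(k) = k - 6 = -6 + k)
E + r(-55) = -34221 + (-6 - 55) = -34221 - 61 = -34282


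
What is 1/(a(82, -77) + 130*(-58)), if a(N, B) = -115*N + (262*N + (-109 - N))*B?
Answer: -1/1656531 ≈ -6.0367e-7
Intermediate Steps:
a(N, B) = -115*N + B*(-109 + 261*N) (a(N, B) = -115*N + (-109 + 261*N)*B = -115*N + B*(-109 + 261*N))
1/(a(82, -77) + 130*(-58)) = 1/((-115*82 - 109*(-77) + 261*(-77)*82) + 130*(-58)) = 1/((-9430 + 8393 - 1647954) - 7540) = 1/(-1648991 - 7540) = 1/(-1656531) = -1/1656531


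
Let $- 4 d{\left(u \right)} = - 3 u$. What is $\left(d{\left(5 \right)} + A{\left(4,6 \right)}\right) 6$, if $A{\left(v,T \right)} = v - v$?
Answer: $\frac{45}{2} \approx 22.5$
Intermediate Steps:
$d{\left(u \right)} = \frac{3 u}{4}$ ($d{\left(u \right)} = - \frac{\left(-3\right) u}{4} = \frac{3 u}{4}$)
$A{\left(v,T \right)} = 0$
$\left(d{\left(5 \right)} + A{\left(4,6 \right)}\right) 6 = \left(\frac{3}{4} \cdot 5 + 0\right) 6 = \left(\frac{15}{4} + 0\right) 6 = \frac{15}{4} \cdot 6 = \frac{45}{2}$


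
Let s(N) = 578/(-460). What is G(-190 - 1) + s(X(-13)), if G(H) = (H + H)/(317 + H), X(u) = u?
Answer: -62137/14490 ≈ -4.2883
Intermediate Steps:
s(N) = -289/230 (s(N) = 578*(-1/460) = -289/230)
G(H) = 2*H/(317 + H) (G(H) = (2*H)/(317 + H) = 2*H/(317 + H))
G(-190 - 1) + s(X(-13)) = 2*(-190 - 1)/(317 + (-190 - 1)) - 289/230 = 2*(-191)/(317 - 191) - 289/230 = 2*(-191)/126 - 289/230 = 2*(-191)*(1/126) - 289/230 = -191/63 - 289/230 = -62137/14490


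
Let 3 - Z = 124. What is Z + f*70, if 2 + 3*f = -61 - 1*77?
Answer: -10163/3 ≈ -3387.7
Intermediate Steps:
Z = -121 (Z = 3 - 1*124 = 3 - 124 = -121)
f = -140/3 (f = -⅔ + (-61 - 1*77)/3 = -⅔ + (-61 - 77)/3 = -⅔ + (⅓)*(-138) = -⅔ - 46 = -140/3 ≈ -46.667)
Z + f*70 = -121 - 140/3*70 = -121 - 9800/3 = -10163/3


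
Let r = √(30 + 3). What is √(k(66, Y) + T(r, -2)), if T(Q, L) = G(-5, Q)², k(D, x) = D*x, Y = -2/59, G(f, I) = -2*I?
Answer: 2*√112926/59 ≈ 11.391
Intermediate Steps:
Y = -2/59 (Y = -2*1/59 = -2/59 ≈ -0.033898)
r = √33 ≈ 5.7446
T(Q, L) = 4*Q² (T(Q, L) = (-2*Q)² = 4*Q²)
√(k(66, Y) + T(r, -2)) = √(66*(-2/59) + 4*(√33)²) = √(-132/59 + 4*33) = √(-132/59 + 132) = √(7656/59) = 2*√112926/59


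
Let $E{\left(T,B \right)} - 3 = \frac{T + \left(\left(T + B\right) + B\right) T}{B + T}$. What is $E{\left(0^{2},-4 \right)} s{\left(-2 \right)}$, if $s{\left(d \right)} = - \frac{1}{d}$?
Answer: $\frac{3}{2} \approx 1.5$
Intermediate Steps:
$E{\left(T,B \right)} = 3 + \frac{T + T \left(T + 2 B\right)}{B + T}$ ($E{\left(T,B \right)} = 3 + \frac{T + \left(\left(T + B\right) + B\right) T}{B + T} = 3 + \frac{T + \left(\left(B + T\right) + B\right) T}{B + T} = 3 + \frac{T + \left(T + 2 B\right) T}{B + T} = 3 + \frac{T + T \left(T + 2 B\right)}{B + T}$)
$E{\left(0^{2},-4 \right)} s{\left(-2 \right)} = \frac{\left(0^{2}\right)^{2} + 3 \left(-4\right) + 4 \cdot 0^{2} + 2 \left(-4\right) 0^{2}}{-4 + 0^{2}} \left(- \frac{1}{-2}\right) = \frac{0^{2} - 12 + 4 \cdot 0 + 2 \left(-4\right) 0}{-4 + 0} \left(\left(-1\right) \left(- \frac{1}{2}\right)\right) = \frac{0 - 12 + 0 + 0}{-4} \cdot \frac{1}{2} = \left(- \frac{1}{4}\right) \left(-12\right) \frac{1}{2} = 3 \cdot \frac{1}{2} = \frac{3}{2}$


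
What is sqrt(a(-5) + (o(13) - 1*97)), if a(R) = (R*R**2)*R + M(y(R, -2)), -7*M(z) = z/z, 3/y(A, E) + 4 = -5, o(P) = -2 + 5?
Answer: 2*sqrt(6503)/7 ≈ 23.040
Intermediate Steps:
o(P) = 3
y(A, E) = -1/3 (y(A, E) = 3/(-4 - 5) = 3/(-9) = 3*(-1/9) = -1/3)
M(z) = -1/7 (M(z) = -z/(7*z) = -1/7*1 = -1/7)
a(R) = -1/7 + R**4 (a(R) = (R*R**2)*R - 1/7 = R**3*R - 1/7 = R**4 - 1/7 = -1/7 + R**4)
sqrt(a(-5) + (o(13) - 1*97)) = sqrt((-1/7 + (-5)**4) + (3 - 1*97)) = sqrt((-1/7 + 625) + (3 - 97)) = sqrt(4374/7 - 94) = sqrt(3716/7) = 2*sqrt(6503)/7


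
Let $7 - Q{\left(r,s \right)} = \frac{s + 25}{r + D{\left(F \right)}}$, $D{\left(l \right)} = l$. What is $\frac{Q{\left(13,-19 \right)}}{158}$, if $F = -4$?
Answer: $\frac{19}{474} \approx 0.040084$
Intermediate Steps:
$Q{\left(r,s \right)} = 7 - \frac{25 + s}{-4 + r}$ ($Q{\left(r,s \right)} = 7 - \frac{s + 25}{r - 4} = 7 - \frac{25 + s}{-4 + r}$)
$\frac{Q{\left(13,-19 \right)}}{158} = \frac{\frac{1}{-4 + 13} \left(-53 - -19 + 7 \cdot 13\right)}{158} = \frac{-53 + 19 + 91}{9} \cdot \frac{1}{158} = \frac{1}{9} \cdot 57 \cdot \frac{1}{158} = \frac{19}{3} \cdot \frac{1}{158} = \frac{19}{474}$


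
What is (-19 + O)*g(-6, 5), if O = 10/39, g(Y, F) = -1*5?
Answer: 3655/39 ≈ 93.718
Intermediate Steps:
g(Y, F) = -5
O = 10/39 (O = 10*(1/39) = 10/39 ≈ 0.25641)
(-19 + O)*g(-6, 5) = (-19 + 10/39)*(-5) = -731/39*(-5) = 3655/39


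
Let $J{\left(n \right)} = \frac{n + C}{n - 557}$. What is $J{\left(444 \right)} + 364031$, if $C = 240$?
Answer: $\frac{41134819}{113} \approx 3.6403 \cdot 10^{5}$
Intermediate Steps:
$J{\left(n \right)} = \frac{240 + n}{-557 + n}$ ($J{\left(n \right)} = \frac{n + 240}{n - 557} = \frac{240 + n}{-557 + n}$)
$J{\left(444 \right)} + 364031 = \frac{240 + 444}{-557 + 444} + 364031 = \frac{1}{-113} \cdot 684 + 364031 = \left(- \frac{1}{113}\right) 684 + 364031 = - \frac{684}{113} + 364031 = \frac{41134819}{113}$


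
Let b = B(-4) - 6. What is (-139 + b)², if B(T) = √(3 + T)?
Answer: (145 - I)² ≈ 21024.0 - 290.0*I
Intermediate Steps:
b = -6 + I (b = √(3 - 4) - 6 = √(-1) - 6 = I - 6 = -6 + I ≈ -6.0 + 1.0*I)
(-139 + b)² = (-139 + (-6 + I))² = (-145 + I)²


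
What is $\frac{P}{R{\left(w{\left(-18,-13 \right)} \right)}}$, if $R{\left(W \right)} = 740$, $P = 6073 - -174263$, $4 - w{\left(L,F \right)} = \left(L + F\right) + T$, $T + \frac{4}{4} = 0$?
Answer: $\frac{45084}{185} \approx 243.7$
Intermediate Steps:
$T = -1$ ($T = -1 + 0 = -1$)
$w{\left(L,F \right)} = 5 - F - L$ ($w{\left(L,F \right)} = 4 - \left(\left(L + F\right) - 1\right) = 4 - \left(\left(F + L\right) - 1\right) = 4 - \left(-1 + F + L\right) = 5 - F - L$)
$P = 180336$ ($P = 6073 + 174263 = 180336$)
$\frac{P}{R{\left(w{\left(-18,-13 \right)} \right)}} = \frac{180336}{740} = 180336 \cdot \frac{1}{740} = \frac{45084}{185}$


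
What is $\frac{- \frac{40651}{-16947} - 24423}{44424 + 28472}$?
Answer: $- \frac{206927965}{617684256} \approx -0.33501$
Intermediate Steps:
$\frac{- \frac{40651}{-16947} - 24423}{44424 + 28472} = \frac{\left(-40651\right) \left(- \frac{1}{16947}\right) - 24423}{72896} = \left(\frac{40651}{16947} - 24423\right) \frac{1}{72896} = \left(- \frac{413855930}{16947}\right) \frac{1}{72896} = - \frac{206927965}{617684256}$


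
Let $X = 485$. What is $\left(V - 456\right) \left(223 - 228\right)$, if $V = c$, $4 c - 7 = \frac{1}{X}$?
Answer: $\frac{220311}{97} \approx 2271.2$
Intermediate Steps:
$c = \frac{849}{485}$ ($c = \frac{7}{4} + \frac{1}{4 \cdot 485} = \frac{7}{4} + \frac{1}{4} \cdot \frac{1}{485} = \frac{7}{4} + \frac{1}{1940} = \frac{849}{485} \approx 1.7505$)
$V = \frac{849}{485} \approx 1.7505$
$\left(V - 456\right) \left(223 - 228\right) = \left(\frac{849}{485} - 456\right) \left(223 - 228\right) = \left(- \frac{220311}{485}\right) \left(-5\right) = \frac{220311}{97}$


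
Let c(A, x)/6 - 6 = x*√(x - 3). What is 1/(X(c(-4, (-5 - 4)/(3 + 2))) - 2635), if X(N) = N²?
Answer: 125*I/(-237359*I + 38880*√30) ≈ -0.00029177 + 0.00026177*I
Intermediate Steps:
c(A, x) = 36 + 6*x*√(-3 + x) (c(A, x) = 36 + 6*(x*√(x - 3)) = 36 + 6*(x*√(-3 + x)) = 36 + 6*x*√(-3 + x))
1/(X(c(-4, (-5 - 4)/(3 + 2))) - 2635) = 1/((36 + 6*((-5 - 4)/(3 + 2))*√(-3 + (-5 - 4)/(3 + 2)))² - 2635) = 1/((36 + 6*(-9/5)*√(-3 - 9/5))² - 2635) = 1/((36 + 6*(-9/5)*√(-24/5))² - 2635) = 1/((36 + 6*(-9/5)*(2*I*√30/5))² - 2635) = 1/((36 - 108*I*√30/25)² - 2635) = 1/(-2635 + (36 - 108*I*√30/25)²)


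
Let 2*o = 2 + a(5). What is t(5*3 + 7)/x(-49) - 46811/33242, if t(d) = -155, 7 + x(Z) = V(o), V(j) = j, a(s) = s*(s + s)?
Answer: -6041919/631598 ≈ -9.5661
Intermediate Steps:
a(s) = 2*s² (a(s) = s*(2*s) = 2*s²)
o = 26 (o = (2 + 2*5²)/2 = (2 + 2*25)/2 = (2 + 50)/2 = (½)*52 = 26)
x(Z) = 19 (x(Z) = -7 + 26 = 19)
t(5*3 + 7)/x(-49) - 46811/33242 = -155/19 - 46811/33242 = -6041919/631598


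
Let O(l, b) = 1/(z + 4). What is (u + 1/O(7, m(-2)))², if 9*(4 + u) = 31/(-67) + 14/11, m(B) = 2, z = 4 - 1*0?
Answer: 81775849/4888521 ≈ 16.728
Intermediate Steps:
z = 4 (z = 4 + 0 = 4)
u = -8645/2211 (u = -4 + (31/(-67) + 14/11)/9 = -4 + (31*(-1/67) + 14*(1/11))/9 = -4 + (-31/67 + 14/11)/9 = -4 + (⅑)*(597/737) = -4 + 199/2211 = -8645/2211 ≈ -3.9100)
O(l, b) = ⅛ (O(l, b) = 1/(4 + 4) = 1/8 = ⅛)
(u + 1/O(7, m(-2)))² = (-8645/2211 + 1/(⅛))² = (-8645/2211 + 8)² = (9043/2211)² = 81775849/4888521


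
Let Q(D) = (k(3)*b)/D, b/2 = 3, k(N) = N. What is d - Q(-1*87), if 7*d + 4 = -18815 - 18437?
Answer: -1080382/203 ≈ -5322.1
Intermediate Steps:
b = 6 (b = 2*3 = 6)
Q(D) = 18/D (Q(D) = (3*6)/D = 18/D)
d = -37256/7 (d = -4/7 + (-18815 - 18437)/7 = -4/7 + (1/7)*(-37252) = -4/7 - 37252/7 = -37256/7 ≈ -5322.3)
d - Q(-1*87) = -37256/7 - 18/((-1*87)) = -37256/7 - 18/(-87) = -37256/7 - 18*(-1)/87 = -37256/7 - 1*(-6/29) = -37256/7 + 6/29 = -1080382/203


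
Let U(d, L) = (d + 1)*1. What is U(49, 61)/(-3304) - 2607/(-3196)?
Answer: 264179/329987 ≈ 0.80057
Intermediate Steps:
U(d, L) = 1 + d (U(d, L) = (1 + d)*1 = 1 + d)
U(49, 61)/(-3304) - 2607/(-3196) = (1 + 49)/(-3304) - 2607/(-3196) = 50*(-1/3304) - 2607*(-1/3196) = -25/1652 + 2607/3196 = 264179/329987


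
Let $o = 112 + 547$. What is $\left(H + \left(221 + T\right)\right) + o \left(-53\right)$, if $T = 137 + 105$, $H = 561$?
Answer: $-33903$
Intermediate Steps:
$T = 242$
$o = 659$
$\left(H + \left(221 + T\right)\right) + o \left(-53\right) = \left(561 + \left(221 + 242\right)\right) + 659 \left(-53\right) = \left(561 + 463\right) - 34927 = 1024 - 34927 = -33903$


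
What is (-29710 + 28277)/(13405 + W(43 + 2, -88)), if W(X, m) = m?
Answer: -1433/13317 ≈ -0.10761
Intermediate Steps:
(-29710 + 28277)/(13405 + W(43 + 2, -88)) = (-29710 + 28277)/(13405 - 88) = -1433/13317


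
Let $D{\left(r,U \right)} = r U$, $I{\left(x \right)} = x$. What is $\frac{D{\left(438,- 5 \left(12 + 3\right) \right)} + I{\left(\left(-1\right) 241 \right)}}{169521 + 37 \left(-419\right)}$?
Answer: $- \frac{33091}{154018} \approx -0.21485$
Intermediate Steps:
$D{\left(r,U \right)} = U r$
$\frac{D{\left(438,- 5 \left(12 + 3\right) \right)} + I{\left(\left(-1\right) 241 \right)}}{169521 + 37 \left(-419\right)} = \frac{- 5 \left(12 + 3\right) 438 - 241}{169521 + 37 \left(-419\right)} = \frac{\left(-5\right) 15 \cdot 438 - 241}{169521 - 15503} = \frac{\left(-75\right) 438 - 241}{154018} = \left(-32850 - 241\right) \frac{1}{154018} = \left(-33091\right) \frac{1}{154018} = - \frac{33091}{154018}$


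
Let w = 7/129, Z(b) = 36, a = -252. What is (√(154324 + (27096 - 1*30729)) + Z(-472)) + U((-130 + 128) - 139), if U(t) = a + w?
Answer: -27857/129 + √150691 ≈ 172.24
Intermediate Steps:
w = 7/129 (w = 7*(1/129) = 7/129 ≈ 0.054264)
U(t) = -32501/129 (U(t) = -252 + 7/129 = -32501/129)
(√(154324 + (27096 - 1*30729)) + Z(-472)) + U((-130 + 128) - 139) = (√(154324 + (27096 - 1*30729)) + 36) - 32501/129 = (√(154324 + (27096 - 30729)) + 36) - 32501/129 = (√(154324 - 3633) + 36) - 32501/129 = (√150691 + 36) - 32501/129 = (36 + √150691) - 32501/129 = -27857/129 + √150691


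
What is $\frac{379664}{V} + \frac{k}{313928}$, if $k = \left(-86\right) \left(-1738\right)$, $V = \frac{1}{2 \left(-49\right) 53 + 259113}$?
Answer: $\frac{7565971132235479}{78482} \approx 9.6404 \cdot 10^{10}$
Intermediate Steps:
$V = \frac{1}{253919}$ ($V = \frac{1}{\left(-98\right) 53 + 259113} = \frac{1}{-5194 + 259113} = \frac{1}{253919} \approx 3.9383 \cdot 10^{-6}$)
$k = 149468$
$\frac{379664}{V} + \frac{k}{313928} = 379664 \frac{1}{\frac{1}{253919}} + \frac{149468}{313928} = 379664 \cdot 253919 + 149468 \cdot \frac{1}{313928} = 96403903216 + \frac{37367}{78482} = \frac{7565971132235479}{78482}$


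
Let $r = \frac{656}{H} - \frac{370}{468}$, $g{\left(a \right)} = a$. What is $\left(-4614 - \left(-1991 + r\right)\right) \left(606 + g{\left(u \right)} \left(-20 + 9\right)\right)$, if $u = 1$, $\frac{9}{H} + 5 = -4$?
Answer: $- \frac{273755335}{234} \approx -1.1699 \cdot 10^{6}$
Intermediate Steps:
$H = -1$ ($H = \frac{9}{-5 - 4} = \frac{9}{-9} = 9 \left(- \frac{1}{9}\right) = -1$)
$r = - \frac{153689}{234}$ ($r = \frac{656}{-1} - \frac{370}{468} = 656 \left(-1\right) - \frac{185}{234} = -656 - \frac{185}{234} = - \frac{153689}{234} \approx -656.79$)
$\left(-4614 - \left(-1991 + r\right)\right) \left(606 + g{\left(u \right)} \left(-20 + 9\right)\right) = \left(-4614 + \left(1991 - - \frac{153689}{234}\right)\right) \left(606 + 1 \left(-20 + 9\right)\right) = \left(-4614 + \left(1991 + \frac{153689}{234}\right)\right) \left(606 + 1 \left(-11\right)\right) = \left(-4614 + \frac{619583}{234}\right) \left(606 - 11\right) = \left(- \frac{460093}{234}\right) 595 = - \frac{273755335}{234}$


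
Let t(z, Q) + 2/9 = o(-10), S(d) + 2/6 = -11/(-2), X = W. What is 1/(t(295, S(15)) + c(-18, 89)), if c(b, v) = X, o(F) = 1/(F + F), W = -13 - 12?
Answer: -180/4549 ≈ -0.039569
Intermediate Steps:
W = -25
X = -25
S(d) = 31/6 (S(d) = -⅓ - 11/(-2) = -⅓ - 11*(-½) = -⅓ + 11/2 = 31/6)
o(F) = 1/(2*F)
t(z, Q) = -49/180 (t(z, Q) = -2/9 + (½)/(-10) = -2/9 + (½)*(-⅒) = -2/9 - 1/20 = -49/180)
c(b, v) = -25
1/(t(295, S(15)) + c(-18, 89)) = 1/(-49/180 - 25) = 1/(-4549/180) = -180/4549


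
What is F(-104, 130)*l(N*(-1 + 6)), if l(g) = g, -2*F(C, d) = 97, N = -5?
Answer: 2425/2 ≈ 1212.5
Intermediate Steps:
F(C, d) = -97/2 (F(C, d) = -½*97 = -97/2)
F(-104, 130)*l(N*(-1 + 6)) = -(-485)*(-1 + 6)/2 = -(-485)*5/2 = -97/2*(-25) = 2425/2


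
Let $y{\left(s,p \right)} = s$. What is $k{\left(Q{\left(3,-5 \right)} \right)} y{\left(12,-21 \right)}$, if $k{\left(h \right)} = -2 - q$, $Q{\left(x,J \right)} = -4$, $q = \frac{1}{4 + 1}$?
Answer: $- \frac{132}{5} \approx -26.4$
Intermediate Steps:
$q = \frac{1}{5} \approx 0.2$
$k{\left(h \right)} = - \frac{11}{5}$ ($k{\left(h \right)} = -2 - \frac{1}{5} = - \frac{11}{5}$)
$k{\left(Q{\left(3,-5 \right)} \right)} y{\left(12,-21 \right)} = \left(- \frac{11}{5}\right) 12 = - \frac{132}{5}$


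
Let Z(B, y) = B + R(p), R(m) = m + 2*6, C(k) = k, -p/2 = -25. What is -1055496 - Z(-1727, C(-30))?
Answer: -1053831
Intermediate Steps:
p = 50 (p = -2*(-25) = 50)
R(m) = 12 + m (R(m) = m + 12 = 12 + m)
Z(B, y) = 62 + B (Z(B, y) = B + (12 + 50) = B + 62 = 62 + B)
-1055496 - Z(-1727, C(-30)) = -1055496 - (62 - 1727) = -1055496 - 1*(-1665) = -1055496 + 1665 = -1053831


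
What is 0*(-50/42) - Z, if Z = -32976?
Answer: 32976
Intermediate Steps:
0*(-50/42) - Z = 0*(-50/42) - 1*(-32976) = 0*(-50*1/42) + 32976 = 0*(-25/21) + 32976 = 0 + 32976 = 32976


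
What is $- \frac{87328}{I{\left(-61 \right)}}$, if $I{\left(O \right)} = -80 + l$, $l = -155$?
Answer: $\frac{87328}{235} \approx 371.61$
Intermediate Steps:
$I{\left(O \right)} = -235$ ($I{\left(O \right)} = -80 - 155 = -235$)
$- \frac{87328}{I{\left(-61 \right)}} = - \frac{87328}{-235} = \left(-87328\right) \left(- \frac{1}{235}\right) = \frac{87328}{235}$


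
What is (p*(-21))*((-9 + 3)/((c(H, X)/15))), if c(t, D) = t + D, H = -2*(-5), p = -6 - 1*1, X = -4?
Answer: -2205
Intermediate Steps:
p = -7 (p = -6 - 1 = -7)
H = 10
c(t, D) = D + t
(p*(-21))*((-9 + 3)/((c(H, X)/15))) = (-7*(-21))*((-9 + 3)/(((-4 + 10)/15))) = 147*(-6/(6*(1/15))) = 147*(-6/⅖) = 147*(-6*5/2) = 147*(-15) = -2205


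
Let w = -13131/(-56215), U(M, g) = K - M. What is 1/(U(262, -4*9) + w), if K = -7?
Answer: -56215/15108704 ≈ -0.0037207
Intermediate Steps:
U(M, g) = -7 - M
w = 13131/56215 (w = -13131*(-1/56215) = 13131/56215 ≈ 0.23359)
1/(U(262, -4*9) + w) = 1/((-7 - 1*262) + 13131/56215) = 1/((-7 - 262) + 13131/56215) = 1/(-269 + 13131/56215) = 1/(-15108704/56215) = -56215/15108704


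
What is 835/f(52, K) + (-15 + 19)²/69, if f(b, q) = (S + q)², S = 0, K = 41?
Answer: 84511/115989 ≈ 0.72861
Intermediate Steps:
f(b, q) = q² (f(b, q) = (0 + q)² = q²)
835/f(52, K) + (-15 + 19)²/69 = 835/(41²) + (-15 + 19)²/69 = 835/1681 + 4²*(1/69) = 835*(1/1681) + 16*(1/69) = 835/1681 + 16/69 = 84511/115989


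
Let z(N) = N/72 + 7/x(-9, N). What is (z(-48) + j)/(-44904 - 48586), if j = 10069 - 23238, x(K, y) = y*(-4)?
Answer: 2528569/17950080 ≈ 0.14087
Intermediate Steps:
x(K, y) = -4*y
z(N) = -7/(4*N) + N/72 (z(N) = N/72 + 7/((-4*N)) = N*(1/72) + 7*(-1/(4*N)) = N/72 - 7/(4*N) = -7/(4*N) + N/72)
j = -13169
(z(-48) + j)/(-44904 - 48586) = ((1/72)*(-126 + (-48)²)/(-48) - 13169)/(-44904 - 48586) = ((1/72)*(-1/48)*(-126 + 2304) - 13169)/(-93490) = ((1/72)*(-1/48)*2178 - 13169)*(-1/93490) = (-121/192 - 13169)*(-1/93490) = -2528569/192*(-1/93490) = 2528569/17950080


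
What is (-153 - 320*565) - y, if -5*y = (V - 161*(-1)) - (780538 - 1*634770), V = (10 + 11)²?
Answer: -1049931/5 ≈ -2.0999e+5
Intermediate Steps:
V = 441 (V = 21² = 441)
y = 145166/5 (y = -((441 - 161*(-1)) - (780538 - 1*634770))/5 = -((441 + 161) - (780538 - 634770))/5 = -(602 - 1*145768)/5 = -(602 - 145768)/5 = -⅕*(-145166) = 145166/5 ≈ 29033.)
(-153 - 320*565) - y = (-153 - 320*565) - 1*145166/5 = (-153 - 180800) - 145166/5 = -180953 - 145166/5 = -1049931/5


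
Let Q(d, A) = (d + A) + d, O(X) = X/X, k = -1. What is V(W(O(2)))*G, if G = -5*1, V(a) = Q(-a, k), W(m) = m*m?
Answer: 15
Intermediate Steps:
O(X) = 1
W(m) = m**2
Q(d, A) = A + 2*d (Q(d, A) = (A + d) + d = A + 2*d)
V(a) = -1 - 2*a (V(a) = -1 + 2*(-a) = -1 - 2*a)
G = -5
V(W(O(2)))*G = (-1 - 2*1**2)*(-5) = (-1 - 2*1)*(-5) = (-1 - 2)*(-5) = -3*(-5) = 15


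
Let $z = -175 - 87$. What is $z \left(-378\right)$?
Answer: $99036$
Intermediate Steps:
$z = -262$
$z \left(-378\right) = \left(-262\right) \left(-378\right) = 99036$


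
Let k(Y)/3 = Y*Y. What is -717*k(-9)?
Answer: -174231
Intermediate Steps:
k(Y) = 3*Y² (k(Y) = 3*(Y*Y) = 3*Y²)
-717*k(-9) = -2151*(-9)² = -2151*81 = -717*243 = -174231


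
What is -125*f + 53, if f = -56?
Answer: 7053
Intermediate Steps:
-125*f + 53 = -125*(-56) + 53 = 7000 + 53 = 7053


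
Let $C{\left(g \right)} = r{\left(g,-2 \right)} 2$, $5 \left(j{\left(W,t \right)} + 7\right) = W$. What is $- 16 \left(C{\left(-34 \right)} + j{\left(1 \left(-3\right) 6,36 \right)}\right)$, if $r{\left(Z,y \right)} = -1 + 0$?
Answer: $\frac{1008}{5} \approx 201.6$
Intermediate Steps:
$r{\left(Z,y \right)} = -1$
$j{\left(W,t \right)} = -7 + \frac{W}{5}$
$C{\left(g \right)} = -2$ ($C{\left(g \right)} = \left(-1\right) 2 = -2$)
$- 16 \left(C{\left(-34 \right)} + j{\left(1 \left(-3\right) 6,36 \right)}\right) = - 16 \left(-2 - \left(7 - \frac{1 \left(-3\right) 6}{5}\right)\right) = - 16 \left(-2 - \left(7 - \frac{\left(-3\right) 6}{5}\right)\right) = - 16 \left(-2 + \left(-7 + \frac{1}{5} \left(-18\right)\right)\right) = - 16 \left(-2 - \frac{53}{5}\right) = \left(-16\right) \left(- \frac{63}{5}\right) = \frac{1008}{5}$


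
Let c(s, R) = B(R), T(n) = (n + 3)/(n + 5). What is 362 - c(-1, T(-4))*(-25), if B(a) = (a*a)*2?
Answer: 412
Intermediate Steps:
B(a) = 2*a² (B(a) = a²*2 = 2*a²)
T(n) = (3 + n)/(5 + n)
c(s, R) = 2*R²
362 - c(-1, T(-4))*(-25) = 362 - 2*((3 - 4)/(5 - 4))²*(-25) = 362 - 2*(-1/1)²*(-25) = 362 - 2*(1*(-1))²*(-25) = 362 - 2*(-1)²*(-25) = 362 - 2*1*(-25) = 362 - 2*(-25) = 362 - 1*(-50) = 362 + 50 = 412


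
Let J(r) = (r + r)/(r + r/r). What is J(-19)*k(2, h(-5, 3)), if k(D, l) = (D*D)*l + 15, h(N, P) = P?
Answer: 57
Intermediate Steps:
k(D, l) = 15 + l*D**2 (k(D, l) = D**2*l + 15 = l*D**2 + 15 = 15 + l*D**2)
J(r) = 2*r/(1 + r) (J(r) = (2*r)/(r + 1) = (2*r)/(1 + r) = 2*r/(1 + r))
J(-19)*k(2, h(-5, 3)) = (2*(-19)/(1 - 19))*(15 + 3*2**2) = (2*(-19)/(-18))*(15 + 3*4) = (2*(-19)*(-1/18))*(15 + 12) = (19/9)*27 = 57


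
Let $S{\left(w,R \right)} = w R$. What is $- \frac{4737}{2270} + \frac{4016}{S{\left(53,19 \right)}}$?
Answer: $\frac{4346161}{2285890} \approx 1.9013$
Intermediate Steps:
$S{\left(w,R \right)} = R w$
$- \frac{4737}{2270} + \frac{4016}{S{\left(53,19 \right)}} = - \frac{4737}{2270} + \frac{4016}{19 \cdot 53} = \left(-4737\right) \frac{1}{2270} + \frac{4016}{1007} = - \frac{4737}{2270} + 4016 \cdot \frac{1}{1007} = - \frac{4737}{2270} + \frac{4016}{1007} = \frac{4346161}{2285890}$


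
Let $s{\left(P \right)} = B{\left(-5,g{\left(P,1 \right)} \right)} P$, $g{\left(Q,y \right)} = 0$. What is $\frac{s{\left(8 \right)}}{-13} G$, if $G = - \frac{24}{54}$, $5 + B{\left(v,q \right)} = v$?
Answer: $- \frac{320}{117} \approx -2.735$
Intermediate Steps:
$B{\left(v,q \right)} = -5 + v$
$G = - \frac{4}{9}$ ($G = \left(-24\right) \frac{1}{54} = - \frac{4}{9} \approx -0.44444$)
$s{\left(P \right)} = - 10 P$ ($s{\left(P \right)} = \left(-5 - 5\right) P = - 10 P$)
$\frac{s{\left(8 \right)}}{-13} G = \frac{\left(-10\right) 8}{-13} \left(- \frac{4}{9}\right) = \left(- \frac{1}{13}\right) \left(-80\right) \left(- \frac{4}{9}\right) = \frac{80}{13} \left(- \frac{4}{9}\right) = - \frac{320}{117}$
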